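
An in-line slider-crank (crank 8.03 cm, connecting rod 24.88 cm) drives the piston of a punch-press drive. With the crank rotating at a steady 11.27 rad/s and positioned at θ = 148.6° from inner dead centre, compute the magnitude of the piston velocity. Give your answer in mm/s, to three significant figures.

340

ω = 11.27 rad/s
For an in-line slider-crank, x = r cosθ + √(L² − r² sin²θ), so v = −rω sinθ·[1 + r cosθ/√(L² − r² sin²θ)].
With r = 0.0803 m, L = 0.2488 m, θ = 148.6°: √(L² − r² sin²θ) = 0.24526 m.
v = −0.0803·11.27·0.52101·[1 + 0.0803·-0.85355/0.24526] = -0.33974 m/s.
|v| = 0.33974 m/s = 339.74 mm/s.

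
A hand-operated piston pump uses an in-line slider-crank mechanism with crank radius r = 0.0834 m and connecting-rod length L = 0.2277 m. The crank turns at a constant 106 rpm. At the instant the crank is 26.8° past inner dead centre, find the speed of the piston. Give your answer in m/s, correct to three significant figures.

0.556

ω = 2π·106/60 = 11.1 rad/s
For an in-line slider-crank, x = r cosθ + √(L² − r² sin²θ), so v = −rω sinθ·[1 + r cosθ/√(L² − r² sin²θ)].
With r = 0.0834 m, L = 0.2277 m, θ = 26.8°: √(L² − r² sin²θ) = 0.22457 m.
v = −0.0834·11.1·0.45088·[1 + 0.0834·0.89259/0.22457] = -0.55577 m/s.
|v| = 0.55577 m/s.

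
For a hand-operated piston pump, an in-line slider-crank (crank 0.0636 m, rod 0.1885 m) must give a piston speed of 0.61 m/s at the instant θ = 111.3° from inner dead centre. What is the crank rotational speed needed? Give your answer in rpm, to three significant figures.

113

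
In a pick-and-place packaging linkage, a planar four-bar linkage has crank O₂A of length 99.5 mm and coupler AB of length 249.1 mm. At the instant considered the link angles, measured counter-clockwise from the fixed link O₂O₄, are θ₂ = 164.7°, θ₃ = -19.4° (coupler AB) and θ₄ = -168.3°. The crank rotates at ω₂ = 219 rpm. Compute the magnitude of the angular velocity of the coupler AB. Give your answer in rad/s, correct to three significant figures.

ω₂ = 22.93 rad/s (from 219 rpm).
Differentiating the loop-closure r₂e^{iθ₂}+r₃e^{iθ₃}=r₁+r₄e^{iθ₄} gives r₂ω₂e^{iθ₂}+r₃ω₃e^{iθ₃}=r₄ω₄e^{iθ₄}.
Eliminating the other unknown: ω₃ = r₂ω₂ sin(θ₄−θ₂) / [r₃ sin(θ₃−θ₄)].
Numerator sine = +0.45399; denominator sine = +0.51653.
Result = 0.0995·22.93·(+0.45399) / (0.2491·(+0.51653)) = +8.0514 rad/s; magnitude 8.0514 rad/s.

8.05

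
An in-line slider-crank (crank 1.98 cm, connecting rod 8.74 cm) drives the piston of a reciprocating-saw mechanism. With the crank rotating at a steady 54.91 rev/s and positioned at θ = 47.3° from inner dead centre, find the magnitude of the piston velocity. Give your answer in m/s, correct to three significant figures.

ω = 2π·54.9 = 345 rad/s
For an in-line slider-crank, x = r cosθ + √(L² − r² sin²θ), so v = −rω sinθ·[1 + r cosθ/√(L² − r² sin²θ)].
With r = 0.0198 m, L = 0.0874 m, θ = 47.3°: √(L² − r² sin²θ) = 0.08618 m.
v = −0.0198·345·0.73491·[1 + 0.0198·0.67816/0.08618] = -5.8026 m/s.
|v| = 5.8026 m/s.

5.80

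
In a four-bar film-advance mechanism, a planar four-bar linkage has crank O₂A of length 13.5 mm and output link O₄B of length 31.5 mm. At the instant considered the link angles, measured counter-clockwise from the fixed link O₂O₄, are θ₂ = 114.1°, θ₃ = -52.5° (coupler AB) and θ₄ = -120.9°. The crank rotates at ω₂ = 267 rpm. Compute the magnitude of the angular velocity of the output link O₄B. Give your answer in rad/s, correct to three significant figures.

ω₂ = 27.96 rad/s (from 267 rpm).
Differentiating the loop-closure r₂e^{iθ₂}+r₃e^{iθ₃}=r₁+r₄e^{iθ₄} gives r₂ω₂e^{iθ₂}+r₃ω₃e^{iθ₃}=r₄ω₄e^{iθ₄}.
Eliminating the other unknown: ω₄ = r₂ω₂ sin(θ₂−θ₃) / [r₄ sin(θ₄−θ₃)].
Numerator sine = +0.23175; denominator sine = -0.92978.
Result = 0.0135·27.96·(+0.23175) / (0.0315·(-0.92978)) = -2.9868 rad/s; magnitude 2.9868 rad/s.

2.99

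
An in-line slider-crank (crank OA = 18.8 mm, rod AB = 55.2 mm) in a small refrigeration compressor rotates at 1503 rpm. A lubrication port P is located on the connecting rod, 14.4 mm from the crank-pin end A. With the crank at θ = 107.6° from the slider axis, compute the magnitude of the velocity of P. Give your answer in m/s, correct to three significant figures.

2.82

ω = 157.4 rad/s.  Crank-pin speed |V_A| = rω = 2.959 m/s, perpendicular to OA.
Rod angle: sinφ = −(r/L) sinθ ⇒ φ = -18.944°; ω_rod = −rω cosθ/√(L²−r²sin²θ) = +17.137 rad/s.
V_P = V_A + ω_rod × AP, with AP = 0.0144 m along the rod.
Components: V_Px = −rω sinθ − a·ω_rod·sinφ = -2.7404 m/s;  V_Py = rω cosθ + a·ω_rod·cosφ = -0.66131 m/s.
|V_P| = √(V_Px² + V_Py²) = 2.819 m/s.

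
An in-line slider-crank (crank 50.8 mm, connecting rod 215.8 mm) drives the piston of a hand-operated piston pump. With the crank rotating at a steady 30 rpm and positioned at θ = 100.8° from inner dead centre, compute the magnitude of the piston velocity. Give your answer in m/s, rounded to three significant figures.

ω = 2π·30/60 = 3.142 rad/s
For an in-line slider-crank, x = r cosθ + √(L² − r² sin²θ), so v = −rω sinθ·[1 + r cosθ/√(L² − r² sin²θ)].
With r = 0.0508 m, L = 0.2158 m, θ = 100.8°: √(L² − r² sin²θ) = 0.20995 m.
v = −0.0508·3.142·0.98229·[1 + 0.0508·-0.18738/0.20995] = -0.14966 m/s.
|v| = 0.14966 m/s.

0.150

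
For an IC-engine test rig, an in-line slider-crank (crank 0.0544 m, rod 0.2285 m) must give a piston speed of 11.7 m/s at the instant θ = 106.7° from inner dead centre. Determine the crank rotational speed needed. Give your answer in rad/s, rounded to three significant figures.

242

For an in-line slider-crank, |v_piston| = rω|sinθ|·[1 + r cosθ/√(L² − r² sin²θ)].
With r = 0.0544 m, L = 0.2285 m, θ = 106.7°: the bracketed kinematic factor |dx/dθ| = 0.048444 m.
ω = v/|dx/dθ| = 11.7/0.048444 = 241.51 rad/s.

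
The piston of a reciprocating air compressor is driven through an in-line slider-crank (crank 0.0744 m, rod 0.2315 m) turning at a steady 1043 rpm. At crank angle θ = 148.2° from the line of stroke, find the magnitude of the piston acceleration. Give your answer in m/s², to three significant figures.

619

ω = 2π·1043/60 = 109.2 rad/s
x(θ) = r cosθ + √(L² − r² sin²θ); with ω constant, a = ω²·d²x/dθ².
d²x/dθ² = −r cosθ − r²(cos2θ)/√u − r⁴ sin²2θ/(4u^{3/2}),  u = L² − r² sin²θ = 0.0520552 m².
Substituting r = 0.0744 m, L = 0.2315 m, θ = 148.2°: d²x/dθ² = +0.051927 m.
a = ω²·d²x/dθ² = (109.2)²·(+0.051927) = +619.47 m/s²;  |a| = 619.47 m/s².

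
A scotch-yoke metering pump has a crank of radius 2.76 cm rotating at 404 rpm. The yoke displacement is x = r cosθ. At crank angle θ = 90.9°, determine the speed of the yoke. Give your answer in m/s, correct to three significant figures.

ω = 42.31 rad/s (from 404 rpm).
x = r cosθ ⇒ ẋ = −rω sinθ.
|v| = rω|sinθ| = 0.0276·42.31·|sin 90.9°| = 1.1675 m/s.

1.17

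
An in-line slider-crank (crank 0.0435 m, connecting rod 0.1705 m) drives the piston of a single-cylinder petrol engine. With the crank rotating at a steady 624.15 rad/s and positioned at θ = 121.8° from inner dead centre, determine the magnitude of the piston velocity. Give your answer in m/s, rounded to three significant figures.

19.9

ω = 624.1 rad/s
For an in-line slider-crank, x = r cosθ + √(L² − r² sin²θ), so v = −rω sinθ·[1 + r cosθ/√(L² − r² sin²θ)].
With r = 0.0435 m, L = 0.1705 m, θ = 121.8°: √(L² − r² sin²θ) = 0.16644 m.
v = −0.0435·624.1·0.84989·[1 + 0.0435·-0.52696/0.16644] = -19.897 m/s.
|v| = 19.897 m/s.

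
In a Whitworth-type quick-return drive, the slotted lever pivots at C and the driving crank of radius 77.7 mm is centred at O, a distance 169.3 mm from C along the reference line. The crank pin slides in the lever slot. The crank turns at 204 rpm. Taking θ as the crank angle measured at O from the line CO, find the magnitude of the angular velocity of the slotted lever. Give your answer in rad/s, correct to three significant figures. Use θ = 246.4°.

ω = 21.36 rad/s (from 204 rpm).
Crank pin A relative to C: A = (d + r cosθ, r sinθ); lever angle φ = atan2(r sinθ, d + r cosθ).
Differentiating tanφ: φ̇ = rω(d cosθ + r)/(d² + r² + 2dr cosθ).
d² + r² + 2dr cosθ = |CA|² = 0.0241669 m²;  d cosθ + r = +0.0099209 m.
|ω_lever| = |0.0777·21.36·+0.0099209| / 0.0241669 = 0.68141 rad/s.

0.681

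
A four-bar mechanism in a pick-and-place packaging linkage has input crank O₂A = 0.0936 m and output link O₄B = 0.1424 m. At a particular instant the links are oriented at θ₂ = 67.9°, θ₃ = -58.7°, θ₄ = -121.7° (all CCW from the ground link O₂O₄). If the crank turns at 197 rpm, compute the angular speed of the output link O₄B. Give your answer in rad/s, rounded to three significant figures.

12.2

ω₂ = 20.63 rad/s (from 197 rpm).
Differentiating the loop-closure r₂e^{iθ₂}+r₃e^{iθ₃}=r₁+r₄e^{iθ₄} gives r₂ω₂e^{iθ₂}+r₃ω₃e^{iθ₃}=r₄ω₄e^{iθ₄}.
Eliminating the other unknown: ω₄ = r₂ω₂ sin(θ₂−θ₃) / [r₄ sin(θ₄−θ₃)].
Numerator sine = +0.80282; denominator sine = -0.89101.
Result = 0.0936·20.63·(+0.80282) / (0.1424·(-0.89101)) = -12.218 rad/s; magnitude 12.218 rad/s.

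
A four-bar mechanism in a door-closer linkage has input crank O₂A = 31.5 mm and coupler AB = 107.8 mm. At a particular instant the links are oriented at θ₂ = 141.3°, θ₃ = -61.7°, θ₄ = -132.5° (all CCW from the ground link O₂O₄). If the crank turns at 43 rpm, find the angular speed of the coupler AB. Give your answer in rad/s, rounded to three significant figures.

ω₂ = 4.503 rad/s (from 43 rpm).
Differentiating the loop-closure r₂e^{iθ₂}+r₃e^{iθ₃}=r₁+r₄e^{iθ₄} gives r₂ω₂e^{iθ₂}+r₃ω₃e^{iθ₃}=r₄ω₄e^{iθ₄}.
Eliminating the other unknown: ω₃ = r₂ω₂ sin(θ₄−θ₂) / [r₃ sin(θ₃−θ₄)].
Numerator sine = +0.99780; denominator sine = +0.94438.
Result = 0.0315·4.503·(+0.99780) / (0.1078·(+0.94438)) = +1.3902 rad/s; magnitude 1.3902 rad/s.

1.39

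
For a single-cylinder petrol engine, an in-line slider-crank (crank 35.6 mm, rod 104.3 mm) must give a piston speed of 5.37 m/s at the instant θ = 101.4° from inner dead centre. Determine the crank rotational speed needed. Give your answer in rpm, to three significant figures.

1580

For an in-line slider-crank, |v_piston| = rω|sinθ|·[1 + r cosθ/√(L² − r² sin²θ)].
With r = 0.0356 m, L = 0.1043 m, θ = 101.4°: the bracketed kinematic factor |dx/dθ| = 0.032399 m.
ω = v/|dx/dθ| = 5.37/0.032399 = 165.74 rad/s.
N = 60ω/(2π) = 1582.7 rpm.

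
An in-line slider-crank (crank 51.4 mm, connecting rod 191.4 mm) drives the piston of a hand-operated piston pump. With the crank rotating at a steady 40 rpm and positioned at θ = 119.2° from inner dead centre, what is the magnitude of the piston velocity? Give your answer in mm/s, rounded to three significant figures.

ω = 2π·40/60 = 4.189 rad/s
For an in-line slider-crank, x = r cosθ + √(L² − r² sin²θ), so v = −rω sinθ·[1 + r cosθ/√(L² − r² sin²θ)].
With r = 0.0514 m, L = 0.1914 m, θ = 119.2°: √(L² − r² sin²θ) = 0.18607 m.
v = −0.0514·4.189·0.87292·[1 + 0.0514·-0.48786/0.18607] = -0.16261 m/s.
|v| = 0.16261 m/s = 162.61 mm/s.

163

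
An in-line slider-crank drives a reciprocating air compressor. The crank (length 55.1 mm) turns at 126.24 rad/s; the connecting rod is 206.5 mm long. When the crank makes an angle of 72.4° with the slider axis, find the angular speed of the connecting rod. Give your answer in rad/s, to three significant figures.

ω = 126.2 rad/s
The rod makes angle φ with the slider axis where L sinφ = r sinθ; differentiating, L cosφ·φ̇ = r ω cosθ.
L cosφ = √(L² − r² sin²θ) = 0.19971 m.
|ω_rod| = r ω |cosθ| / √(L² − r² sin²θ) = 0.0551·126.2·0.30237/0.19971 = 10.531 rad/s.

10.5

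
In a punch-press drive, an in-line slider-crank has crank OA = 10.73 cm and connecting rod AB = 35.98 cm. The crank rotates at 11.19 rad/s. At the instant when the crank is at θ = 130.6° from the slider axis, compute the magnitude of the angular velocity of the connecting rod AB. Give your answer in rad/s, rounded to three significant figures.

ω = 11.19 rad/s
The rod makes angle φ with the slider axis where L sinφ = r sinθ; differentiating, L cosφ·φ̇ = r ω cosθ.
L cosφ = √(L² − r² sin²θ) = 0.35046 m.
|ω_rod| = r ω |cosθ| / √(L² − r² sin²θ) = 0.1073·11.19·0.65077/0.35046 = 2.2296 rad/s.

2.23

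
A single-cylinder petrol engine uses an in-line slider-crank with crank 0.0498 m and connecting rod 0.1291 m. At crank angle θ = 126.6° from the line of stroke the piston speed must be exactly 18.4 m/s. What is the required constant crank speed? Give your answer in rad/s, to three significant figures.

607

For an in-line slider-crank, |v_piston| = rω|sinθ|·[1 + r cosθ/√(L² − r² sin²θ)].
With r = 0.0498 m, L = 0.1291 m, θ = 126.6°: the bracketed kinematic factor |dx/dθ| = 0.03031 m.
ω = v/|dx/dθ| = 18.4/0.03031 = 607.07 rad/s.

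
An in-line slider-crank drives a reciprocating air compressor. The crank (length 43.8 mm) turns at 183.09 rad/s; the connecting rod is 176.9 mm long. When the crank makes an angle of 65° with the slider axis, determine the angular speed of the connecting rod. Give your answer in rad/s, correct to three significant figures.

19.7

ω = 183.1 rad/s
The rod makes angle φ with the slider axis where L sinφ = r sinθ; differentiating, L cosφ·φ̇ = r ω cosθ.
L cosφ = √(L² − r² sin²θ) = 0.17239 m.
|ω_rod| = r ω |cosθ| / √(L² − r² sin²θ) = 0.0438·183.1·0.42262/0.17239 = 19.66 rad/s.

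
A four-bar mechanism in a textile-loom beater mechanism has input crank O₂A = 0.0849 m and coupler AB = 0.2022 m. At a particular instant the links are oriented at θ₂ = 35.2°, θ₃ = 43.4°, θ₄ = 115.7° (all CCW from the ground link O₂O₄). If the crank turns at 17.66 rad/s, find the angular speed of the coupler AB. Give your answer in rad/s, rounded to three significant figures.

7.68

ω₂ = 17.66 rad/s
Differentiating the loop-closure r₂e^{iθ₂}+r₃e^{iθ₃}=r₁+r₄e^{iθ₄} gives r₂ω₂e^{iθ₂}+r₃ω₃e^{iθ₃}=r₄ω₄e^{iθ₄}.
Eliminating the other unknown: ω₃ = r₂ω₂ sin(θ₄−θ₂) / [r₃ sin(θ₃−θ₄)].
Numerator sine = +0.98629; denominator sine = -0.95266.
Result = 0.0849·17.66·(+0.98629) / (0.2022·(-0.95266)) = -7.6768 rad/s; magnitude 7.6768 rad/s.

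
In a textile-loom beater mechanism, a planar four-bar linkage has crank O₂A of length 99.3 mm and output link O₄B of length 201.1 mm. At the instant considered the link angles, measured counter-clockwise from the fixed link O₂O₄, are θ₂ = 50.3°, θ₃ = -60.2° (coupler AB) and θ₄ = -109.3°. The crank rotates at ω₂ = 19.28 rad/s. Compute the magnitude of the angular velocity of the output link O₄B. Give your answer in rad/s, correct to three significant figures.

ω₂ = 19.28 rad/s
Differentiating the loop-closure r₂e^{iθ₂}+r₃e^{iθ₃}=r₁+r₄e^{iθ₄} gives r₂ω₂e^{iθ₂}+r₃ω₃e^{iθ₃}=r₄ω₄e^{iθ₄}.
Eliminating the other unknown: ω₄ = r₂ω₂ sin(θ₂−θ₃) / [r₄ sin(θ₄−θ₃)].
Numerator sine = +0.93667; denominator sine = -0.75585.
Result = 0.0993·19.28·(+0.93667) / (0.2011·(-0.75585)) = -11.798 rad/s; magnitude 11.798 rad/s.

11.8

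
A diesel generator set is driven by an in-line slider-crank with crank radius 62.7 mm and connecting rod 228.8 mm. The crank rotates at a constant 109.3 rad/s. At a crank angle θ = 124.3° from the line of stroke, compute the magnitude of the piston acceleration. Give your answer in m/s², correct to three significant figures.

ω = 109.3 rad/s
x(θ) = r cosθ + √(L² − r² sin²θ); with ω constant, a = ω²·d²x/dθ².
d²x/dθ² = −r cosθ − r²(cos2θ)/√u − r⁴ sin²2θ/(4u^{3/2}),  u = L² − r² sin²θ = 0.0496666 m².
Substituting r = 0.0627 m, L = 0.2288 m, θ = 124.3°: d²x/dθ² = +0.041467 m.
a = ω²·d²x/dθ² = (109.3)²·(+0.041467) = +495.38 m/s²;  |a| = 495.38 m/s².

495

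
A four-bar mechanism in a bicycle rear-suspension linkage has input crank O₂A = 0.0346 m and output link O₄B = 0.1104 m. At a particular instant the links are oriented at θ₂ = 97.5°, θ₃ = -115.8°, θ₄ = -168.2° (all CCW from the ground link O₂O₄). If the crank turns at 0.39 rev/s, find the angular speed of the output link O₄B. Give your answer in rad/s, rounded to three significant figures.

ω₂ = 2.45 rad/s (from 0.39 rev/s).
Differentiating the loop-closure r₂e^{iθ₂}+r₃e^{iθ₃}=r₁+r₄e^{iθ₄} gives r₂ω₂e^{iθ₂}+r₃ω₃e^{iθ₃}=r₄ω₄e^{iθ₄}.
Eliminating the other unknown: ω₄ = r₂ω₂ sin(θ₂−θ₃) / [r₄ sin(θ₄−θ₃)].
Numerator sine = -0.54902; denominator sine = -0.79229.
Result = 0.0346·2.45·(-0.54902) / (0.1104·(-0.79229)) = +0.53218 rad/s; magnitude 0.53218 rad/s.

0.532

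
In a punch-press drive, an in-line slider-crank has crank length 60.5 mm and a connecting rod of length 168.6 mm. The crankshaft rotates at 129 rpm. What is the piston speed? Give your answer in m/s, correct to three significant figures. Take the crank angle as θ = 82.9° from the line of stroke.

0.850

ω = 2π·129/60 = 13.51 rad/s
For an in-line slider-crank, x = r cosθ + √(L² − r² sin²θ), so v = −rω sinθ·[1 + r cosθ/√(L² − r² sin²θ)].
With r = 0.0605 m, L = 0.1686 m, θ = 82.9°: √(L² − r² sin²θ) = 0.15755 m.
v = −0.0605·13.51·0.99233·[1 + 0.0605·0.12360/0.15755] = -0.84951 m/s.
|v| = 0.84951 m/s.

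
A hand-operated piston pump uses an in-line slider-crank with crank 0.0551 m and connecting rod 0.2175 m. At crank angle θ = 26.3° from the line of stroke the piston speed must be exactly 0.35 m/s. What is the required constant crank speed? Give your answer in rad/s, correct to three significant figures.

11.7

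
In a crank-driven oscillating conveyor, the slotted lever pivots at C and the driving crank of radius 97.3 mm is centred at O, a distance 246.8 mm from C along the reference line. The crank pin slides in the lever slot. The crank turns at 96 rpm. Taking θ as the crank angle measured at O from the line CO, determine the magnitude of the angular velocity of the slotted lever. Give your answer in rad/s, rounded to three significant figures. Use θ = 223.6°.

2.24

ω = 10.05 rad/s (from 96 rpm).
Crank pin A relative to C: A = (d + r cosθ, r sinθ); lever angle φ = atan2(r sinθ, d + r cosθ).
Differentiating tanφ: φ̇ = rω(d cosθ + r)/(d² + r² + 2dr cosθ).
d² + r² + 2dr cosθ = |CA|² = 0.0355975 m²;  d cosθ + r = -0.081426 m.
|ω_lever| = |0.0973·10.05·-0.081426| / 0.0355975 = 2.2375 rad/s.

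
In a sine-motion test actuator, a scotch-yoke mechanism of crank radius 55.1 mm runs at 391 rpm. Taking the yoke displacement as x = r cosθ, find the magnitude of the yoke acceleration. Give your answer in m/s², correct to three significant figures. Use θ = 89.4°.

ω = 40.95 rad/s (from 391 rpm).
x = r cosθ ⇒ ẍ = −rω² cosθ (ω constant).
|a| = rω²|cosθ| = 0.0551·(40.95)²·|cos 89.4°| = 0.96735 m/s².

0.967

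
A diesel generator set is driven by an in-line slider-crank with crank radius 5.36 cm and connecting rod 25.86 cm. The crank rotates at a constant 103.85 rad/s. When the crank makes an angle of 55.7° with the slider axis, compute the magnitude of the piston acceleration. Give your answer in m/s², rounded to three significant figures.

ω = 103.8 rad/s
x(θ) = r cosθ + √(L² − r² sin²θ); with ω constant, a = ω²·d²x/dθ².
d²x/dθ² = −r cosθ − r²(cos2θ)/√u − r⁴ sin²2θ/(4u^{3/2}),  u = L² − r² sin²θ = 0.0649133 m².
Substituting r = 0.0536 m, L = 0.2586 m, θ = 55.7°: d²x/dθ² = -0.026199 m.
a = ω²·d²x/dθ² = (103.8)²·(-0.026199) = -282.55 m/s²;  |a| = 282.55 m/s².

283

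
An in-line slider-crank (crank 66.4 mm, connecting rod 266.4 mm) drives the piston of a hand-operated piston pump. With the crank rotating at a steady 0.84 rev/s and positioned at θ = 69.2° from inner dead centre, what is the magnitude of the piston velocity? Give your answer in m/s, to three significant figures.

0.357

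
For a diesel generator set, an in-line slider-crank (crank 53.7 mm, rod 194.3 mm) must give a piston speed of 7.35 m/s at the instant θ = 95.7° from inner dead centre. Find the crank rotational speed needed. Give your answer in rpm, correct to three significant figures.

For an in-line slider-crank, |v_piston| = rω|sinθ|·[1 + r cosθ/√(L² − r² sin²θ)].
With r = 0.0537 m, L = 0.1943 m, θ = 95.7°: the bracketed kinematic factor |dx/dθ| = 0.051909 m.
ω = v/|dx/dθ| = 7.35/0.051909 = 141.59 rad/s.
N = 60ω/(2π) = 1352.1 rpm.

1350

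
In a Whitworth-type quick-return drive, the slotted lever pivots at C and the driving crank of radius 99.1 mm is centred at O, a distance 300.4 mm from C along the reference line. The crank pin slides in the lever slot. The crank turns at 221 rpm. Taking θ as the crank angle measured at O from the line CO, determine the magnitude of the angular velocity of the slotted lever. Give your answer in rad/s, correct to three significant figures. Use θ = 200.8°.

9.39

ω = 23.14 rad/s (from 221 rpm).
Crank pin A relative to C: A = (d + r cosθ, r sinθ); lever angle φ = atan2(r sinθ, d + r cosθ).
Differentiating tanφ: φ̇ = rω(d cosθ + r)/(d² + r² + 2dr cosθ).
d² + r² + 2dr cosθ = |CA|² = 0.0444021 m²;  d cosθ + r = -0.18172 m.
|ω_lever| = |0.0991·23.14·-0.18172| / 0.0444021 = 9.3864 rad/s.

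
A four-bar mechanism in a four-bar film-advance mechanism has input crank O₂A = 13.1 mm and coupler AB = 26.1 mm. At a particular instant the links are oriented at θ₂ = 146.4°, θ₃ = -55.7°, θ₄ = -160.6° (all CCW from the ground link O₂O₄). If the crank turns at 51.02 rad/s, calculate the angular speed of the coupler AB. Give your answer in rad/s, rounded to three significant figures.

21.2

ω₂ = 51.02 rad/s
Differentiating the loop-closure r₂e^{iθ₂}+r₃e^{iθ₃}=r₁+r₄e^{iθ₄} gives r₂ω₂e^{iθ₂}+r₃ω₃e^{iθ₃}=r₄ω₄e^{iθ₄}.
Eliminating the other unknown: ω₃ = r₂ω₂ sin(θ₄−θ₂) / [r₃ sin(θ₃−θ₄)].
Numerator sine = +0.79864; denominator sine = +0.96638.
Result = 0.0131·51.02·(+0.79864) / (0.0261·(+0.96638)) = +21.163 rad/s; magnitude 21.163 rad/s.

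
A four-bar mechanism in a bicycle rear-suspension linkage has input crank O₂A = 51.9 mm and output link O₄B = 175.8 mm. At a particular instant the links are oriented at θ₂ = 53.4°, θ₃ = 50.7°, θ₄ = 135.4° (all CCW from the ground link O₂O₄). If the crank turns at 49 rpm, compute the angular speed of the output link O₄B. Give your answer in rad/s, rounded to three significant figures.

ω₂ = 5.131 rad/s (from 49 rpm).
Differentiating the loop-closure r₂e^{iθ₂}+r₃e^{iθ₃}=r₁+r₄e^{iθ₄} gives r₂ω₂e^{iθ₂}+r₃ω₃e^{iθ₃}=r₄ω₄e^{iθ₄}.
Eliminating the other unknown: ω₄ = r₂ω₂ sin(θ₂−θ₃) / [r₄ sin(θ₄−θ₃)].
Numerator sine = +0.04711; denominator sine = +0.99572.
Result = 0.0519·5.131·(+0.04711) / (0.1758·(+0.99572)) = +0.071666 rad/s; magnitude 0.071666 rad/s.

0.0717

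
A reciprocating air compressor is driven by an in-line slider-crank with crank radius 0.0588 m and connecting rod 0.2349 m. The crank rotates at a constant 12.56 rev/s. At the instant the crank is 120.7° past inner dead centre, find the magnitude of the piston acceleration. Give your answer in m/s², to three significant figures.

ω = 2π·12.6 = 78.92 rad/s
x(θ) = r cosθ + √(L² − r² sin²θ); with ω constant, a = ω²·d²x/dθ².
d²x/dθ² = −r cosθ − r²(cos2θ)/√u − r⁴ sin²2θ/(4u^{3/2}),  u = L² − r² sin²θ = 0.0526218 m².
Substituting r = 0.0588 m, L = 0.2349 m, θ = 120.7°: d²x/dθ² = +0.037044 m.
a = ω²·d²x/dθ² = (78.92)²·(+0.037044) = +230.7 m/s²;  |a| = 230.7 m/s².

231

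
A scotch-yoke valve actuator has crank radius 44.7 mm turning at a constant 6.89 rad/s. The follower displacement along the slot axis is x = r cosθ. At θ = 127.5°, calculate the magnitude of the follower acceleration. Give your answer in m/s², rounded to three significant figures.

ω = 6.89 rad/s
x = r cosθ ⇒ ẍ = −rω² cosθ (ω constant).
|a| = rω²|cosθ| = 0.0447·(6.89)²·|cos 127.5°| = 1.2918 m/s².

1.29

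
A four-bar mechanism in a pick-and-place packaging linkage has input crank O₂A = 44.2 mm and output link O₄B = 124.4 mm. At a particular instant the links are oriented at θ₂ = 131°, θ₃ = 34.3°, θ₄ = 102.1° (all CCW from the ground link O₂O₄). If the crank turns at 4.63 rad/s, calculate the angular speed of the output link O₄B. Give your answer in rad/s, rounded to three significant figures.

ω₂ = 4.63 rad/s
Differentiating the loop-closure r₂e^{iθ₂}+r₃e^{iθ₃}=r₁+r₄e^{iθ₄} gives r₂ω₂e^{iθ₂}+r₃ω₃e^{iθ₃}=r₄ω₄e^{iθ₄}.
Eliminating the other unknown: ω₄ = r₂ω₂ sin(θ₂−θ₃) / [r₄ sin(θ₄−θ₃)].
Numerator sine = +0.99317; denominator sine = +0.92587.
Result = 0.0442·4.63·(+0.99317) / (0.1244·(+0.92587)) = +1.7646 rad/s; magnitude 1.7646 rad/s.

1.76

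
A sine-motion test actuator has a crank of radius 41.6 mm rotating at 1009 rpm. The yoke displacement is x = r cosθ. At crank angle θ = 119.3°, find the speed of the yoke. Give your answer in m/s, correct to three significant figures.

3.83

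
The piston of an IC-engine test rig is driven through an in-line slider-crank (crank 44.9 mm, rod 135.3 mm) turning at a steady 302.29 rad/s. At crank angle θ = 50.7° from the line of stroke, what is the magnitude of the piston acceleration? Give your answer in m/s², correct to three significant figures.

2360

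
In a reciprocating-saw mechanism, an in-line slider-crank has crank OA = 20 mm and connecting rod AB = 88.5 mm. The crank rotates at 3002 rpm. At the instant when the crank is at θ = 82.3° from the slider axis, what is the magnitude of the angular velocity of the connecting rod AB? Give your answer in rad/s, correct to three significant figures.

9.77

ω = 314.4 rad/s (converted from 3002 rpm).
The rod makes angle φ with the slider axis where L sinφ = r sinθ; differentiating, L cosφ·φ̇ = r ω cosθ.
L cosφ = √(L² − r² sin²θ) = 0.086252 m.
|ω_rod| = r ω |cosθ| / √(L² − r² sin²θ) = 0.02·314.4·0.13399/0.086252 = 9.767 rad/s.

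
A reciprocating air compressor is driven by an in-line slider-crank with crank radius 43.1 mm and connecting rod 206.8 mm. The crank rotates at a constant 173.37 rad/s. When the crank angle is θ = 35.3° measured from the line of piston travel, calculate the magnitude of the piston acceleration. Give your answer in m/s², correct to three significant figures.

1150

ω = 173.4 rad/s
x(θ) = r cosθ + √(L² − r² sin²θ); with ω constant, a = ω²·d²x/dθ².
d²x/dθ² = −r cosθ − r²(cos2θ)/√u − r⁴ sin²2θ/(4u^{3/2}),  u = L² − r² sin²θ = 0.0421459 m².
Substituting r = 0.0431 m, L = 0.2068 m, θ = 35.3°: d²x/dθ² = -0.03827 m.
a = ω²·d²x/dθ² = (173.4)²·(-0.03827) = -1150.3 m/s²;  |a| = 1150.3 m/s².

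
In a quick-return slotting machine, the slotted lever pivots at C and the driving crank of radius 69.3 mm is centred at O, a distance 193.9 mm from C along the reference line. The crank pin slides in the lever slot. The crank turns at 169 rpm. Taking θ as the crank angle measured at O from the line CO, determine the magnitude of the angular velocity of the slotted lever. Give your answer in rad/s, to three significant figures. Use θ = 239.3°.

1.27

ω = 17.7 rad/s (from 169 rpm).
Crank pin A relative to C: A = (d + r cosθ, r sinθ); lever angle φ = atan2(r sinθ, d + r cosθ).
Differentiating tanφ: φ̇ = rω(d cosθ + r)/(d² + r² + 2dr cosθ).
d² + r² + 2dr cosθ = |CA|² = 0.0286791 m²;  d cosθ + r = -0.029694 m.
|ω_lever| = |0.0693·17.7·-0.029694| / 0.0286791 = 1.2699 rad/s.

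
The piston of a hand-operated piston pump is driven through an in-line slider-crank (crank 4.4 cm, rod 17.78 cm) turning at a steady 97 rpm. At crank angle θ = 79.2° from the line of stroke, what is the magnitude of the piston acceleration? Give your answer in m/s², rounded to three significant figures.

ω = 2π·97/60 = 10.16 rad/s
x(θ) = r cosθ + √(L² − r² sin²θ); with ω constant, a = ω²·d²x/dθ².
d²x/dθ² = −r cosθ − r²(cos2θ)/√u − r⁴ sin²2θ/(4u^{3/2}),  u = L² − r² sin²θ = 0.0297448 m².
Substituting r = 0.044 m, L = 0.1778 m, θ = 79.2°: d²x/dθ² = +0.0021675 m.
a = ω²·d²x/dθ² = (10.16)²·(+0.0021675) = +0.22365 m/s²;  |a| = 0.22365 m/s².

0.224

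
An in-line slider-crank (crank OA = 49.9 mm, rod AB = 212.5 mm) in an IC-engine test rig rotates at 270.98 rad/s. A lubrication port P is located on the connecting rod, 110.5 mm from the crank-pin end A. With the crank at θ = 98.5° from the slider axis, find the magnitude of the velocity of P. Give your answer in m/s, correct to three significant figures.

ω = 271 rad/s.  Crank-pin speed |V_A| = rω = 13.522 m/s, perpendicular to OA.
Rod angle: sinφ = −(r/L) sinθ ⇒ φ = -13.429°; ω_rod = −rω cosθ/√(L²−r²sin²θ) = +9.6699 rad/s.
V_P = V_A + ω_rod × AP, with AP = 0.1105 m along the rod.
Components: V_Px = −rω sinθ − a·ω_rod·sinφ = -13.125 m/s;  V_Py = rω cosθ + a·ω_rod·cosφ = -0.95936 m/s.
|V_P| = √(V_Px² + V_Py²) = 13.16 m/s.

13.2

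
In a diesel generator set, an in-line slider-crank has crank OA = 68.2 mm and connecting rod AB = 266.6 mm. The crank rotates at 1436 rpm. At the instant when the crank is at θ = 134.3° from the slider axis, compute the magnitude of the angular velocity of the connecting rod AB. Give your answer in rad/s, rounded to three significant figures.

ω = 150.4 rad/s (converted from 1436 rpm).
The rod makes angle φ with the slider axis where L sinφ = r sinθ; differentiating, L cosφ·φ̇ = r ω cosθ.
L cosφ = √(L² − r² sin²θ) = 0.26209 m.
|ω_rod| = r ω |cosθ| / √(L² − r² sin²θ) = 0.0682·150.4·0.69842/0.26209 = 27.329 rad/s.

27.3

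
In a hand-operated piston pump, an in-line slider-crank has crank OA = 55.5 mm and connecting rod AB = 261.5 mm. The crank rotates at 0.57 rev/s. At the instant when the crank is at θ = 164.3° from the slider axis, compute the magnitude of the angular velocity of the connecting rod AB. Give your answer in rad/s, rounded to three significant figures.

ω = 3.581 rad/s (converted from 0.57 rev/s).
The rod makes angle φ with the slider axis where L sinφ = r sinθ; differentiating, L cosφ·φ̇ = r ω cosθ.
L cosφ = √(L² − r² sin²θ) = 0.26107 m.
|ω_rod| = r ω |cosθ| / √(L² − r² sin²θ) = 0.0555·3.581·0.96269/0.26107 = 0.73296 rad/s.

0.733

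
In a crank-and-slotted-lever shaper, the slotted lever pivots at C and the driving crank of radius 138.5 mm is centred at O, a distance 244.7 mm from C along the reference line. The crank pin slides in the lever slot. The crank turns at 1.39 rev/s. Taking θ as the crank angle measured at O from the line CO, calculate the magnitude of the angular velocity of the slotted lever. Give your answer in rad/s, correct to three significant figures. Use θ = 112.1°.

ω = 8.734 rad/s (from 1.39 rev/s).
Crank pin A relative to C: A = (d + r cosθ, r sinθ); lever angle φ = atan2(r sinθ, d + r cosθ).
Differentiating tanφ: φ̇ = rω(d cosθ + r)/(d² + r² + 2dr cosθ).
d² + r² + 2dr cosθ = |CA|² = 0.0535591 m²;  d cosθ + r = +0.046438 m.
|ω_lever| = |0.1385·8.734·+0.046438| / 0.0535591 = 1.0488 rad/s.

1.05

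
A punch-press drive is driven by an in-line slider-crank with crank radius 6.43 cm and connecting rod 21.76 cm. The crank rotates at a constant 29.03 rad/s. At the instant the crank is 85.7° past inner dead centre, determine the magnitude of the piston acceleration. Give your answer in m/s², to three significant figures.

12.5

ω = 29.03 rad/s
x(θ) = r cosθ + √(L² − r² sin²θ); with ω constant, a = ω²·d²x/dθ².
d²x/dθ² = −r cosθ − r²(cos2θ)/√u − r⁴ sin²2θ/(4u^{3/2}),  u = L² − r² sin²θ = 0.0432385 m².
Substituting r = 0.0643 m, L = 0.2176 m, θ = 85.7°: d²x/dθ² = +0.014828 m.
a = ω²·d²x/dθ² = (29.03)²·(+0.014828) = +12.496 m/s²;  |a| = 12.496 m/s².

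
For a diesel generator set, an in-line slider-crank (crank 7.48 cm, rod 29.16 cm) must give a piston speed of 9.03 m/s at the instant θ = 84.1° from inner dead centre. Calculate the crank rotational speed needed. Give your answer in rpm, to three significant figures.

For an in-line slider-crank, |v_piston| = rω|sinθ|·[1 + r cosθ/√(L² − r² sin²θ)].
With r = 0.0748 m, L = 0.2916 m, θ = 84.1°: the bracketed kinematic factor |dx/dθ| = 0.076433 m.
ω = v/|dx/dθ| = 9.03/0.076433 = 118.14 rad/s.
N = 60ω/(2π) = 1128.2 rpm.

1130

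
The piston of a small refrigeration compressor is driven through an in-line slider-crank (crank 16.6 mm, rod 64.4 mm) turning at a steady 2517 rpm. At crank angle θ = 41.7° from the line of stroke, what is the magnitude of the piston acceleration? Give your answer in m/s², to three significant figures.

ω = 2π·2517/60 = 263.6 rad/s
x(θ) = r cosθ + √(L² − r² sin²θ); with ω constant, a = ω²·d²x/dθ².
d²x/dθ² = −r cosθ − r²(cos2θ)/√u − r⁴ sin²2θ/(4u^{3/2}),  u = L² − r² sin²θ = 0.00402542 m².
Substituting r = 0.0166 m, L = 0.0644 m, θ = 41.7°: d²x/dθ² = -0.012967 m.
a = ω²·d²x/dθ² = (263.6)²·(-0.012967) = -900.85 m/s²;  |a| = 900.85 m/s².

901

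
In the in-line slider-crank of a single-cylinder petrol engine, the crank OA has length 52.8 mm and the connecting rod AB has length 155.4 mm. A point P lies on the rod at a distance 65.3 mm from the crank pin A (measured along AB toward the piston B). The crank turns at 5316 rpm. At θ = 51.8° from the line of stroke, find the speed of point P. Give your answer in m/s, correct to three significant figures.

27.3

ω = 556.7 rad/s.  Crank-pin speed |V_A| = rω = 29.393 m/s, perpendicular to OA.
Rod angle: sinφ = −(r/L) sinθ ⇒ φ = -15.486°; ω_rod = −rω cosθ/√(L²−r²sin²θ) = -121.38 rad/s.
V_P = V_A + ω_rod × AP, with AP = 0.0653 m along the rod.
Components: V_Px = −rω sinθ − a·ω_rod·sinφ = -25.215 m/s;  V_Py = rω cosθ + a·ω_rod·cosφ = +10.539 m/s.
|V_P| = √(V_Px² + V_Py²) = 27.329 m/s.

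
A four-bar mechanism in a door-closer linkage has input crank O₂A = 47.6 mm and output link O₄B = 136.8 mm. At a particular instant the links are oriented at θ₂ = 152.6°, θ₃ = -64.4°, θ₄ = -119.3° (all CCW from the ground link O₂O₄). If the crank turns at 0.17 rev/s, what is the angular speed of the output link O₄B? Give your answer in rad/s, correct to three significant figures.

0.273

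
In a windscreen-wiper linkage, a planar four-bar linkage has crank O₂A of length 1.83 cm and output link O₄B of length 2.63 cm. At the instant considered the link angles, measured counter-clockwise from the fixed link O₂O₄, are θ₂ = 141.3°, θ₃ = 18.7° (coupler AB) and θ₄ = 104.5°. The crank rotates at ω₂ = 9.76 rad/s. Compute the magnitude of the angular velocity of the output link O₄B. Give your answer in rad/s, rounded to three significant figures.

5.74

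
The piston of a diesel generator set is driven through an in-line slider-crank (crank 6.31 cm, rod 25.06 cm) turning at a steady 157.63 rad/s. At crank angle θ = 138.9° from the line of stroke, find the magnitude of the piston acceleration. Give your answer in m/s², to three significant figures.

1120

ω = 157.6 rad/s
x(θ) = r cosθ + √(L² − r² sin²θ); with ω constant, a = ω²·d²x/dθ².
d²x/dθ² = −r cosθ − r²(cos2θ)/√u − r⁴ sin²2θ/(4u^{3/2}),  u = L² − r² sin²θ = 0.0610797 m².
Substituting r = 0.0631 m, L = 0.2506 m, θ = 138.9°: d²x/dθ² = +0.045106 m.
a = ω²·d²x/dθ² = (157.6)²·(+0.045106) = +1120.8 m/s²;  |a| = 1120.8 m/s².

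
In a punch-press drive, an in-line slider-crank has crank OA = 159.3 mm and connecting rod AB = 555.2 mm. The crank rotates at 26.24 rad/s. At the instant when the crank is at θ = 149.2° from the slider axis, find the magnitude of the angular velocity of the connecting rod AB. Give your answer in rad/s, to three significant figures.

6.54

ω = 26.24 rad/s
The rod makes angle φ with the slider axis where L sinφ = r sinθ; differentiating, L cosφ·φ̇ = r ω cosθ.
L cosφ = √(L² − r² sin²θ) = 0.54918 m.
|ω_rod| = r ω |cosθ| / √(L² − r² sin²θ) = 0.1593·26.24·0.85896/0.54918 = 6.5379 rad/s.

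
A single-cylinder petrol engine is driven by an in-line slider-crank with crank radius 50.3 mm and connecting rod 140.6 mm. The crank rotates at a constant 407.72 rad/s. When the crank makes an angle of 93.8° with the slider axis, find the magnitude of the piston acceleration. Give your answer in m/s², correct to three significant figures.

3730

ω = 407.7 rad/s
x(θ) = r cosθ + √(L² − r² sin²θ); with ω constant, a = ω²·d²x/dθ².
d²x/dθ² = −r cosθ − r²(cos2θ)/√u − r⁴ sin²2θ/(4u^{3/2}),  u = L² − r² sin²θ = 0.0172494 m².
Substituting r = 0.0503 m, L = 0.1406 m, θ = 93.8°: d²x/dθ² = +0.022416 m.
a = ω²·d²x/dθ² = (407.7)²·(+0.022416) = +3726.4 m/s²;  |a| = 3726.4 m/s².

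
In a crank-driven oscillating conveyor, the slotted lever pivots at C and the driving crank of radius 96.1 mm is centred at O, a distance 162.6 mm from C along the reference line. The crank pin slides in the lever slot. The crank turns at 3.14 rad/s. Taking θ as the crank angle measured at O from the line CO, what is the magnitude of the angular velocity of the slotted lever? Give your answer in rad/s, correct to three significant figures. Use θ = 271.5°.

0.830

ω = 3.14 rad/s
Crank pin A relative to C: A = (d + r cosθ, r sinθ); lever angle φ = atan2(r sinθ, d + r cosθ).
Differentiating tanφ: φ̇ = rω(d cosθ + r)/(d² + r² + 2dr cosθ).
d² + r² + 2dr cosθ = |CA|² = 0.036492 m²;  d cosθ + r = +0.10036 m.
|ω_lever| = |0.0961·3.14·+0.10036| / 0.036492 = 0.82985 rad/s.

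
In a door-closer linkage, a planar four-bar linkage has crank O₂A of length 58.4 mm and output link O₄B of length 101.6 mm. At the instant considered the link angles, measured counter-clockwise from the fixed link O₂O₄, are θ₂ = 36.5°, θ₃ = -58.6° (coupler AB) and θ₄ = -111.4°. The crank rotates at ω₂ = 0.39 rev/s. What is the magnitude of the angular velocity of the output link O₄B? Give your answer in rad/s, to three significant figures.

1.76

ω₂ = 2.45 rad/s (from 0.39 rev/s).
Differentiating the loop-closure r₂e^{iθ₂}+r₃e^{iθ₃}=r₁+r₄e^{iθ₄} gives r₂ω₂e^{iθ₂}+r₃ω₃e^{iθ₃}=r₄ω₄e^{iθ₄}.
Eliminating the other unknown: ω₄ = r₂ω₂ sin(θ₂−θ₃) / [r₄ sin(θ₄−θ₃)].
Numerator sine = +0.99604; denominator sine = -0.79653.
Result = 0.0584·2.45·(+0.99604) / (0.1016·(-0.79653)) = -1.7613 rad/s; magnitude 1.7613 rad/s.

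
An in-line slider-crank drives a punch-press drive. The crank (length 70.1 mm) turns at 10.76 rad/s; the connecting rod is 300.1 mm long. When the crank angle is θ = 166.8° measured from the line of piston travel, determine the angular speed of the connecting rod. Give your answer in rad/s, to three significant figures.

2.45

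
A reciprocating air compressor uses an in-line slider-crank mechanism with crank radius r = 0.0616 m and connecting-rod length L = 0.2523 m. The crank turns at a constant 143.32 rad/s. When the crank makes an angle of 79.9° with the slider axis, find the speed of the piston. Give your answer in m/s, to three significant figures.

9.08

ω = 143.3 rad/s
For an in-line slider-crank, x = r cosθ + √(L² − r² sin²θ), so v = −rω sinθ·[1 + r cosθ/√(L² − r² sin²θ)].
With r = 0.0616 m, L = 0.2523 m, θ = 79.9°: √(L² − r² sin²θ) = 0.2449 m.
v = −0.0616·143.3·0.98450·[1 + 0.0616·0.17537/0.2449] = -9.0751 m/s.
|v| = 9.0751 m/s.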